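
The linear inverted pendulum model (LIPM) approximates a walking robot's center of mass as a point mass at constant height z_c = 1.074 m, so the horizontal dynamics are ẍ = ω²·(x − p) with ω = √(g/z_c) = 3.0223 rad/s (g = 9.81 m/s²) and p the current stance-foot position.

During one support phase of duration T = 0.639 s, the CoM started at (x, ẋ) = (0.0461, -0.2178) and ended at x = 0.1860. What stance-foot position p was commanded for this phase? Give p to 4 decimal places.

p = -0.1059

ωT = 3.0223·0.639 = 1.931250; cosh(ωT) = 3.521546, sinh(ωT) = 3.376579
x(T) = p + (x₀−p)·cosh(ωT) + (ẋ₀/ω)·sinh(ωT) ⇒ p·(1 − cosh) = x(T) − x₀·cosh − (ẋ₀/ω)·sinh
numerator   = 0.1860 − (0.0461)·3.521546 − (-0.2178/3.0223)·3.376579 = 0.266988
denominator = 1 − 3.521546 = -2.521546
p = 0.266988 / -2.521546 = -0.1059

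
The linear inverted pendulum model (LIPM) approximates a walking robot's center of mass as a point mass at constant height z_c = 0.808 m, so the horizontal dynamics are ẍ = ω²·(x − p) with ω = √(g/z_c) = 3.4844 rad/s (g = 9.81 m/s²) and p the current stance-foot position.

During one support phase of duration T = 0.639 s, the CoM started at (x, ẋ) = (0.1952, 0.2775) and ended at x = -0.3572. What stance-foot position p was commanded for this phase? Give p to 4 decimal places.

ωT = 3.4844·0.639 = 2.226532; cosh(ωT) = 4.687784, sinh(ωT) = 4.579882
x(T) = p + (x₀−p)·cosh(ωT) + (ẋ₀/ω)·sinh(ωT) ⇒ p·(1 − cosh) = x(T) − x₀·cosh − (ẋ₀/ω)·sinh
numerator   = -0.3572 − (0.1952)·4.687784 − (0.2775/3.4844)·4.579882 = -1.637000
denominator = 1 − 4.687784 = -3.687784
p = -1.637000 / -3.687784 = 0.4439

p = 0.4439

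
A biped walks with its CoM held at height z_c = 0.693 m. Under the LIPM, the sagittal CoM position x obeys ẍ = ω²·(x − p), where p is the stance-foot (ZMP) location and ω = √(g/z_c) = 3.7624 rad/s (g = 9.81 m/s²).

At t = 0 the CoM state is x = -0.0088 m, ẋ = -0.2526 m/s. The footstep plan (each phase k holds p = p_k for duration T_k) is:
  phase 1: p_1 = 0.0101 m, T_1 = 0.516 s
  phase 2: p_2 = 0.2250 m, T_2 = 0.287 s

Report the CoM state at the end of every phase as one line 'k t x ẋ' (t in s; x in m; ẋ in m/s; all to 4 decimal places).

1 0.5160 -0.2862 -1.1409
2 0.8030 -1.0092 -4.3779

phase 1: p=0.0101, T=0.516, ωT=1.941398, cosh=3.555996, sinh=3.412493; start (x,ẋ)=(-0.008800, -0.252600) → end (x,ẋ)=(-0.286216, -1.140905)
phase 2: p=0.2250, T=0.287, ωT=1.079809, cosh=1.641889, sinh=1.302228; start (x,ẋ)=(-0.286216, -1.140905) → end (x,ẋ)=(-1.009246, -4.377944)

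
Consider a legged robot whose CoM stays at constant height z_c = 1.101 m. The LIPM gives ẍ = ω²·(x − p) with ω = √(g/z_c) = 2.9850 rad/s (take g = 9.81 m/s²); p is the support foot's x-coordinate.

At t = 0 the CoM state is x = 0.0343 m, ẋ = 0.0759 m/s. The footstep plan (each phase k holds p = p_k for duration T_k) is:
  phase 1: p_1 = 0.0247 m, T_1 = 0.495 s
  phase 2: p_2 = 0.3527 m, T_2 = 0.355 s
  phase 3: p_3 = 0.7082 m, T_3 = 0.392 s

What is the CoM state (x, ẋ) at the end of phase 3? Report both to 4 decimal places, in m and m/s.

phase 1: p=0.0247, T=0.495, ωT=1.477575, cosh=2.305248, sinh=2.077058; start (x,ẋ)=(0.034300, 0.075900) → end (x,ẋ)=(0.099644, 0.234488)
phase 2: p=0.3527, T=0.355, ωT=1.059675, cosh=1.616001, sinh=1.269432; start (x,ẋ)=(0.099644, 0.234488) → end (x,ẋ)=(0.043482, -0.579960)
phase 3: p=0.7082, T=0.392, ωT=1.170120, cosh=1.766355, sinh=1.456025; start (x,ẋ)=(0.043482, -0.579960) → end (x,ẋ)=(-0.748820, -3.913434)

x = -0.7488, ẋ = -3.9134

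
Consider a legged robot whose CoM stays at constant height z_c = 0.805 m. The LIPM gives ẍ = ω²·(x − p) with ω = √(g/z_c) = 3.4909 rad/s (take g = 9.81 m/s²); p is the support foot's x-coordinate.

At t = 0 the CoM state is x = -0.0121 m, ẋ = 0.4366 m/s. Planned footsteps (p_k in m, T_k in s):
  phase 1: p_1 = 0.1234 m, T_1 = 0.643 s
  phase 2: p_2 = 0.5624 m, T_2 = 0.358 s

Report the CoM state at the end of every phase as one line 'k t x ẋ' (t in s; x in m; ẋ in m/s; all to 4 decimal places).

phase 1: p=0.1234, T=0.643, ωT=2.244649, cosh=4.771532, sinh=4.665567; start (x,ẋ)=(-0.012100, 0.436600) → end (x,ẋ)=(0.060371, -0.123642)
phase 2: p=0.5624, T=0.358, ωT=1.249742, cosh=1.888011, sinh=1.601432; start (x,ẋ)=(0.060371, -0.123642) → end (x,ẋ)=(-0.442157, -3.040001)

1 0.6430 0.0604 -0.1236
2 1.0010 -0.4422 -3.0400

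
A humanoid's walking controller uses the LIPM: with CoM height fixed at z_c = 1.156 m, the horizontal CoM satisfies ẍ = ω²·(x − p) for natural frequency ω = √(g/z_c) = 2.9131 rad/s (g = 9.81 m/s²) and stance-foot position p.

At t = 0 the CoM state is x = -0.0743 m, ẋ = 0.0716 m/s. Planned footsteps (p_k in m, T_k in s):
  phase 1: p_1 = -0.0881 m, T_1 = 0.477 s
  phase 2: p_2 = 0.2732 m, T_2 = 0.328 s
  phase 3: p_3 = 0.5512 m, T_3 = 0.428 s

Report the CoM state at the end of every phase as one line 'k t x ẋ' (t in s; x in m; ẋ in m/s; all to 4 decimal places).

1 0.4770 -0.0124 0.2282
2 0.8050 -0.0663 -0.5811
3 1.2330 -0.9300 -3.9649

phase 1: p=-0.0881, T=0.477, ωT=1.389549, cosh=2.131113, sinh=1.881925; start (x,ẋ)=(-0.074300, 0.071600) → end (x,ẋ)=(-0.012435, 0.228243)
phase 2: p=0.2732, T=0.328, ωT=0.955497, cosh=1.492291, sinh=1.107670; start (x,ẋ)=(-0.012435, 0.228243) → end (x,ẋ)=(-0.066265, -0.581071)
phase 3: p=0.5512, T=0.428, ωT=1.246807, cosh=1.883318, sinh=1.595897; start (x,ẋ)=(-0.066265, -0.581071) → end (x,ẋ)=(-0.930014, -3.964942)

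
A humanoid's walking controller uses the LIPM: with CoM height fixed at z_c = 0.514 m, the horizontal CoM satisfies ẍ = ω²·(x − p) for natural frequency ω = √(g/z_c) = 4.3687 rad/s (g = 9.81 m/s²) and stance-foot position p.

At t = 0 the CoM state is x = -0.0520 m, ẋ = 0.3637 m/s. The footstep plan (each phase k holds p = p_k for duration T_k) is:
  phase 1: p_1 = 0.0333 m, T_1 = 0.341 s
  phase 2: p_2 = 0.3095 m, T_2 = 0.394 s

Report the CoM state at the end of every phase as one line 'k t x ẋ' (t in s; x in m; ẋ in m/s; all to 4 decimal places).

1 0.3410 0.0098 0.0631
2 0.7350 -0.5162 -3.3618

phase 1: p=0.0333, T=0.341, ωT=1.489727, cosh=2.330659, sinh=2.105224; start (x,ẋ)=(-0.052000, 0.363700) → end (x,ẋ)=(0.009758, 0.063148)
phase 2: p=0.3095, T=0.394, ωT=1.721268, cosh=2.885226, sinh=2.706387; start (x,ẋ)=(0.009758, 0.063148) → end (x,ẋ)=(-0.516205, -3.361776)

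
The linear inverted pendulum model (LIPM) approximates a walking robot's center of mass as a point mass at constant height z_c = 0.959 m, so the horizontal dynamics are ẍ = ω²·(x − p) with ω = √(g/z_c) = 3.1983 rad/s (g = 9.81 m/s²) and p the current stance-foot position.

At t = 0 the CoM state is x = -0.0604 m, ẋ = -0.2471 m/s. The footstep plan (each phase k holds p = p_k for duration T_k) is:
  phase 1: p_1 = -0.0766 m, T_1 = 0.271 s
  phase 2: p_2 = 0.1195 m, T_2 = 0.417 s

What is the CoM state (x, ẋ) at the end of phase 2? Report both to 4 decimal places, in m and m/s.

phase 1: p=-0.0766, T=0.271, ωT=0.866739, cosh=1.399730, sinh=0.979410; start (x,ẋ)=(-0.060400, -0.247100) → end (x,ẋ)=(-0.129593, -0.295128)
phase 2: p=0.1195, T=0.417, ωT=1.333691, cosh=2.029264, sinh=1.765761; start (x,ẋ)=(-0.129593, -0.295128) → end (x,ẋ)=(-0.548914, -2.005631)

x = -0.5489, ẋ = -2.0056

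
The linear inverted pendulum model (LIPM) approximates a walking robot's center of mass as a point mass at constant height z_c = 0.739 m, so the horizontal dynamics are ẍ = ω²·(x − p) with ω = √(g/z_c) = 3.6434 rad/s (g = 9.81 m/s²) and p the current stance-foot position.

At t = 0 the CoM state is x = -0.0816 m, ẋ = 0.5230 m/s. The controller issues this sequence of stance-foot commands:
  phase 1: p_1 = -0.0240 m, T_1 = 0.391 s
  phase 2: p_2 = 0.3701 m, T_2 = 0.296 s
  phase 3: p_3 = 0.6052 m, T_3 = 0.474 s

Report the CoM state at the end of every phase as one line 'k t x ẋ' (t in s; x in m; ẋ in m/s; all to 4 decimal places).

phase 1: p=-0.0240, T=0.391, ωT=1.424569, cosh=2.198340, sinh=1.957728; start (x,ẋ)=(-0.081600, 0.523000) → end (x,ẋ)=(0.130402, 0.738883)
phase 2: p=0.3701, T=0.296, ωT=1.078446, cosh=1.640116, sinh=1.299992; start (x,ẋ)=(0.130402, 0.738883) → end (x,ẋ)=(0.240607, 0.076551)
phase 3: p=0.6052, T=0.474, ωT=1.726972, cosh=2.900710, sinh=2.722888; start (x,ẋ)=(0.240607, 0.076551) → end (x,ẋ)=(-0.395169, -3.394922)

1 0.3910 0.1304 0.7389
2 0.6870 0.2406 0.0766
3 1.1610 -0.3952 -3.3949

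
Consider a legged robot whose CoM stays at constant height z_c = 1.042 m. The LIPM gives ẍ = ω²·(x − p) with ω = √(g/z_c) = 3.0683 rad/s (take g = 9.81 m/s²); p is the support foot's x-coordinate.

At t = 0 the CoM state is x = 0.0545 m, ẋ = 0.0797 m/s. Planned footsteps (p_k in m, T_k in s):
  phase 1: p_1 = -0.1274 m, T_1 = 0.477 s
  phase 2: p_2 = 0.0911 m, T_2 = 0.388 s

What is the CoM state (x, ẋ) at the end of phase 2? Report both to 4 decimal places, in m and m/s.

phase 1: p=-0.1274, T=0.477, ωT=1.463579, cosh=2.276403, sinh=2.044996; start (x,ẋ)=(0.054500, 0.079700) → end (x,ẋ)=(0.339797, 1.322790)
phase 2: p=0.0911, T=0.388, ωT=1.190500, cosh=1.796398, sinh=1.492329; start (x,ẋ)=(0.339797, 1.322790) → end (x,ẋ)=(1.181224, 3.515019)

x = 1.1812, ẋ = 3.5150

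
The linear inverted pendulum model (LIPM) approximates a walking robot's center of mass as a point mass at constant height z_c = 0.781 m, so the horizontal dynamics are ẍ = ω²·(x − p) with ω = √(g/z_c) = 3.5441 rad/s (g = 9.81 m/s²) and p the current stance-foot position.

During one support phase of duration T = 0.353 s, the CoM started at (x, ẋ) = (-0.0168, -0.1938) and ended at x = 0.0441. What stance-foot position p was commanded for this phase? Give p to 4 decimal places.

ωT = 3.5441·0.353 = 1.251067; cosh(ωT) = 1.890135, sinh(ωT) = 1.603936
x(T) = p + (x₀−p)·cosh(ωT) + (ẋ₀/ω)·sinh(ωT) ⇒ p·(1 − cosh) = x(T) − x₀·cosh − (ẋ₀/ω)·sinh
numerator   = 0.0441 − (-0.0168)·1.890135 − (-0.1938/3.5441)·1.603936 = 0.163561
denominator = 1 − 1.890135 = -0.890135
p = 0.163561 / -0.890135 = -0.1837

p = -0.1837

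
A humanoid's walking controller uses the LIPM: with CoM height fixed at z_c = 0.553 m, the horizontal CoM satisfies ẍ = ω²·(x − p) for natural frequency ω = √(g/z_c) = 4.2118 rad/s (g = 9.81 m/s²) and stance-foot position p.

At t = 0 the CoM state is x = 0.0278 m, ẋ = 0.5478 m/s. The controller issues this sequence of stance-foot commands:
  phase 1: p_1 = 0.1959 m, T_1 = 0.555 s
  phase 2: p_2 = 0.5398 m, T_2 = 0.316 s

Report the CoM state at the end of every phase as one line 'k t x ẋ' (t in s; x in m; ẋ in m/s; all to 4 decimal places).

phase 1: p=0.1959, T=0.555, ωT=2.337549, cosh=5.226194, sinh=5.129630; start (x,ẋ)=(0.027800, 0.547800) → end (x,ẋ)=(-0.015447, -0.768887)
phase 2: p=0.5398, T=0.316, ωT=1.330929, cosh=2.024394, sinh=1.760163; start (x,ẋ)=(-0.015447, -0.768887) → end (x,ẋ)=(-0.905567, -5.672831)

1 0.5550 -0.0154 -0.7689
2 0.8710 -0.9056 -5.6728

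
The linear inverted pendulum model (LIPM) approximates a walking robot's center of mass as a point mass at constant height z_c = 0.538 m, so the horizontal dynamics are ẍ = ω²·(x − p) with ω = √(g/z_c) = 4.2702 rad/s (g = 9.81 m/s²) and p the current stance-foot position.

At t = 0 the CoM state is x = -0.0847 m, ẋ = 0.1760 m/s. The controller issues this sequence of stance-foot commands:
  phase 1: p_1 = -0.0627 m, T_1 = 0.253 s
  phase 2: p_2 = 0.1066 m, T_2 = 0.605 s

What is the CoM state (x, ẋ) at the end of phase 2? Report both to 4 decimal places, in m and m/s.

x = -0.6468, ẋ = -3.1557

phase 1: p=-0.0627, T=0.253, ωT=1.080361, cosh=1.642607, sinh=1.303134; start (x,ẋ)=(-0.084700, 0.176000) → end (x,ẋ)=(-0.045128, 0.166677)
phase 2: p=0.1066, T=0.605, ωT=2.583471, cosh=6.659268, sinh=6.583757; start (x,ẋ)=(-0.045128, 0.166677) → end (x,ẋ)=(-0.646814, -3.155717)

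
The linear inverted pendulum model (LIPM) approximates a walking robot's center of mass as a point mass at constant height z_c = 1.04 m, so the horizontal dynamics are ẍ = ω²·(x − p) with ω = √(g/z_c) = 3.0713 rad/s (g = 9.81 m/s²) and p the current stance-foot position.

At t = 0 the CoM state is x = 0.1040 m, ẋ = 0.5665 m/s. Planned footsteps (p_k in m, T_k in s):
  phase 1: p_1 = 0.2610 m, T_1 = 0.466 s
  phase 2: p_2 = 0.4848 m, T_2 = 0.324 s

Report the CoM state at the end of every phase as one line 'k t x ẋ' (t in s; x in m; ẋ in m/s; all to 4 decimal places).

1 0.4660 0.2776 0.3017
2 0.7900 0.2810 -0.2792

phase 1: p=0.2610, T=0.466, ωT=1.431226, cosh=2.211420, sinh=1.972404; start (x,ẋ)=(0.104000, 0.566500) → end (x,ẋ)=(0.277616, 0.301688)
phase 2: p=0.4848, T=0.324, ωT=0.995101, cosh=1.537342, sinh=1.167656; start (x,ẋ)=(0.277616, 0.301688) → end (x,ẋ)=(0.280984, -0.279210)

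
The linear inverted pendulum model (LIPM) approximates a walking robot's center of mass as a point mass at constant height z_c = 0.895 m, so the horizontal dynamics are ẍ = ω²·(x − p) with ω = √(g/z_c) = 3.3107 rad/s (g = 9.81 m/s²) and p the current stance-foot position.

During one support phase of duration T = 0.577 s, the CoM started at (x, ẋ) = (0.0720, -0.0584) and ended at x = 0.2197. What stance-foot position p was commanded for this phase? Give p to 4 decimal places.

ωT = 3.3107·0.577 = 1.910274; cosh(ωT) = 3.451489, sinh(ωT) = 3.303449
x(T) = p + (x₀−p)·cosh(ωT) + (ẋ₀/ω)·sinh(ωT) ⇒ p·(1 − cosh) = x(T) − x₀·cosh − (ẋ₀/ω)·sinh
numerator   = 0.2197 − (0.0720)·3.451489 − (-0.0584/3.3107)·3.303449 = 0.029465
denominator = 1 − 3.451489 = -2.451489
p = 0.029465 / -2.451489 = -0.0120

p = -0.0120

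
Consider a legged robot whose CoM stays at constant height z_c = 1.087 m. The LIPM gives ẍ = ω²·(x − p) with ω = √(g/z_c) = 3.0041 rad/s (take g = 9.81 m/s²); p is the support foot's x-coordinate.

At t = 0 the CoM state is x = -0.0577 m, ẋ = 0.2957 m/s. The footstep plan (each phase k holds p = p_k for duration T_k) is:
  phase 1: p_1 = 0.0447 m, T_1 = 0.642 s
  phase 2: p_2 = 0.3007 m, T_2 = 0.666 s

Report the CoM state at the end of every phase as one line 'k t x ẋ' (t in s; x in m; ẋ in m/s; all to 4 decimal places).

phase 1: p=0.0447, T=0.642, ωT=1.928632, cosh=3.512720, sinh=3.367373; start (x,ẋ)=(-0.057700, 0.295700) → end (x,ẋ)=(0.016455, 0.002841)
phase 2: p=0.3007, T=0.666, ωT=2.000731, cosh=3.764846, sinh=3.629610; start (x,ẋ)=(0.016455, 0.002841) → end (x,ẋ)=(-0.766006, -3.088629)

1 0.6420 0.0165 0.0028
2 1.3080 -0.7660 -3.0886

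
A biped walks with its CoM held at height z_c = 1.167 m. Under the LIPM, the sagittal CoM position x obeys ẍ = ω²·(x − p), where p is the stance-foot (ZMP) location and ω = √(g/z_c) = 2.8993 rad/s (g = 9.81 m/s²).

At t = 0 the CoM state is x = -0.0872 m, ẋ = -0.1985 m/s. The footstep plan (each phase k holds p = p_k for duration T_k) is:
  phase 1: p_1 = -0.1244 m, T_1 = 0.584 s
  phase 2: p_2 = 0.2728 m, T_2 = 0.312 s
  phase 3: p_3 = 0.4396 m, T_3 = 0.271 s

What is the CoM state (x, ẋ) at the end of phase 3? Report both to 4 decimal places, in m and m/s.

x = -1.3536, ẋ = -4.7765

phase 1: p=-0.1244, T=0.584, ωT=1.693191, cosh=2.810367, sinh=2.626436; start (x,ẋ)=(-0.087200, -0.198500) → end (x,ẋ)=(-0.199673, -0.274586)
phase 2: p=0.2728, T=0.312, ωT=0.904582, cosh=1.437805, sinh=1.033093; start (x,ẋ)=(-0.199673, -0.274586) → end (x,ẋ)=(-0.504365, -1.809974)
phase 3: p=0.4396, T=0.271, ωT=0.785710, cosh=1.324880, sinh=0.869084; start (x,ẋ)=(-0.504365, -1.809974) → end (x,ẋ)=(-1.353593, -4.776544)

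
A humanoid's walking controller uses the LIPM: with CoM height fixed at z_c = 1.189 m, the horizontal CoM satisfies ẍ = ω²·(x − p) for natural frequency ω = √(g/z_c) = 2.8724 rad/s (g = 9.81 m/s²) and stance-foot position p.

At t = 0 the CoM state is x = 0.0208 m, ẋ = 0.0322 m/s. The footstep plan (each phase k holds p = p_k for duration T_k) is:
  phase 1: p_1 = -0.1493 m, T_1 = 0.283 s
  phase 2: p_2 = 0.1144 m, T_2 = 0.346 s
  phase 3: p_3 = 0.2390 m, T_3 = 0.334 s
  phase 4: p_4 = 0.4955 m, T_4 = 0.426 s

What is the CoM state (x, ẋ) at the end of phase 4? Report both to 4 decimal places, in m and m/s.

phase 1: p=-0.1493, T=0.283, ωT=0.812889, cosh=1.348993, sinh=0.905419; start (x,ẋ)=(0.020800, 0.032200) → end (x,ẋ)=(0.090314, 0.485821)
phase 2: p=0.1144, T=0.346, ωT=0.993850, cosh=1.535883, sinh=1.165734; start (x,ẋ)=(0.090314, 0.485821) → end (x,ẋ)=(0.274572, 0.665512)
phase 3: p=0.2390, T=0.334, ωT=0.959382, cosh=1.496606, sinh=1.113476; start (x,ẋ)=(0.274572, 0.665512) → end (x,ẋ)=(0.550220, 1.109779)
phase 4: p=0.4955, T=0.426, ωT=1.223642, cosh=1.846852, sinh=1.552695; start (x,ẋ)=(0.550220, 1.109779) → end (x,ẋ)=(1.196458, 2.293647)

x = 1.1965, ẋ = 2.2936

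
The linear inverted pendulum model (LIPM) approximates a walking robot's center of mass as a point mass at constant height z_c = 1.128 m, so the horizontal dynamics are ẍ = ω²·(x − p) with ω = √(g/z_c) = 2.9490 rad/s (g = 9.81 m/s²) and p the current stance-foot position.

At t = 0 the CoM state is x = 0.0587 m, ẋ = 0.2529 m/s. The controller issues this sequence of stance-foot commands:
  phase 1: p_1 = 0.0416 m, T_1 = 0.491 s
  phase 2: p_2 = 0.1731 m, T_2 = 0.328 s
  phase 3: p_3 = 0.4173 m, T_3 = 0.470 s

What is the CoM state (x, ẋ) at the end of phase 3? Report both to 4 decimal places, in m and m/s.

phase 1: p=0.0416, T=0.491, ωT=1.447959, cosh=2.244736, sinh=2.009686; start (x,ẋ)=(0.058700, 0.252900) → end (x,ẋ)=(0.252331, 0.669038)
phase 2: p=0.1731, T=0.328, ωT=0.967272, cosh=1.505438, sinh=1.125320; start (x,ẋ)=(0.252331, 0.669038) → end (x,ẋ)=(0.547679, 1.270130)
phase 3: p=0.4173, T=0.470, ωT=1.386030, cosh=2.124504, sinh=1.874438; start (x,ẋ)=(0.547679, 1.270130) → end (x,ẋ)=(1.501608, 3.419094)

x = 1.5016, ẋ = 3.4191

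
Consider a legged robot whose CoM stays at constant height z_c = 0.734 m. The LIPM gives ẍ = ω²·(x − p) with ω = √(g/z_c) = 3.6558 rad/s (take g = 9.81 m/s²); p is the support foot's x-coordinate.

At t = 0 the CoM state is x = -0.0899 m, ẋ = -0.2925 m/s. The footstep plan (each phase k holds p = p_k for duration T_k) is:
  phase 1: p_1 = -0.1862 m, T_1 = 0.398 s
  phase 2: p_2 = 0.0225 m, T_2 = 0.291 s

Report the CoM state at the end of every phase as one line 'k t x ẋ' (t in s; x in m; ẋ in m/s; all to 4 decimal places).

phase 1: p=-0.1862, T=0.398, ωT=1.455008, cosh=2.258959, sinh=2.025561; start (x,ẋ)=(-0.089900, -0.292500) → end (x,ẋ)=(-0.130727, 0.052360)
phase 2: p=0.0225, T=0.291, ωT=1.063838, cosh=1.621299, sinh=1.276170; start (x,ẋ)=(-0.130727, 0.052360) → end (x,ẋ)=(-0.207649, -0.629977)

1 0.3980 -0.1307 0.0524
2 0.6890 -0.2076 -0.6300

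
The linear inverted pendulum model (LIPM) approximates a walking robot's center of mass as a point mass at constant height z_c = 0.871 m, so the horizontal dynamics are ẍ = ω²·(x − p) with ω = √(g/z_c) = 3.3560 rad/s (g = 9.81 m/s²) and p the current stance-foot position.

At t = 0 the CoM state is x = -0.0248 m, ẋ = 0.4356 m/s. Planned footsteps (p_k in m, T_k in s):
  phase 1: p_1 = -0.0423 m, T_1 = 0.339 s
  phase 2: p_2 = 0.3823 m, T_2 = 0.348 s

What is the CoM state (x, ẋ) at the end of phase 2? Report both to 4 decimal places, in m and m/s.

phase 1: p=-0.0423, T=0.339, ωT=1.137684, cosh=1.720048, sinh=1.399487; start (x,ẋ)=(-0.024800, 0.435600) → end (x,ẋ)=(0.169451, 0.831445)
phase 2: p=0.3823, T=0.348, ωT=1.167888, cosh=1.763109, sinh=1.452086; start (x,ẋ)=(0.169451, 0.831445) → end (x,ẋ)=(0.366776, 0.428670)

x = 0.3668, ẋ = 0.4287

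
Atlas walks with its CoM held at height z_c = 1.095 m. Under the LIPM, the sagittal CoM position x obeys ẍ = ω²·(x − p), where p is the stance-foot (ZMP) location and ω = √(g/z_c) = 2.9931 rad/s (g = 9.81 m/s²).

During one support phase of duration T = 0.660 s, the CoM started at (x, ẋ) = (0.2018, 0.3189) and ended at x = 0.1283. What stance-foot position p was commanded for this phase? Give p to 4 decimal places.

ωT = 2.9931·0.660 = 1.975446; cosh(ωT) = 3.674267, sinh(ωT) = 3.535568
x(T) = p + (x₀−p)·cosh(ωT) + (ẋ₀/ω)·sinh(ωT) ⇒ p·(1 − cosh) = x(T) − x₀·cosh − (ẋ₀/ω)·sinh
numerator   = 0.1283 − (0.2018)·3.674267 − (0.3189/2.9931)·3.535568 = -0.989864
denominator = 1 − 3.674267 = -2.674267
p = -0.989864 / -2.674267 = 0.3701

p = 0.3701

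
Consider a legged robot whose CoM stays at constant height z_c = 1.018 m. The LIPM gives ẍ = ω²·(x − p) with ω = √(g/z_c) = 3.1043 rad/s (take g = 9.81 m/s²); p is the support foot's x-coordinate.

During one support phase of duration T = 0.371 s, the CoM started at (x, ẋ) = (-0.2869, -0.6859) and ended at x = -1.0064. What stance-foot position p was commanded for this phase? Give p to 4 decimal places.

ωT = 3.1043·0.371 = 1.151695; cosh(ωT) = 1.739826, sinh(ωT) = 1.423726
x(T) = p + (x₀−p)·cosh(ωT) + (ẋ₀/ω)·sinh(ωT) ⇒ p·(1 − cosh) = x(T) − x₀·cosh − (ẋ₀/ω)·sinh
numerator   = -1.0064 − (-0.2869)·1.739826 − (-0.6859/3.1043)·1.423726 = -0.192670
denominator = 1 − 1.739826 = -0.739826
p = -0.192670 / -0.739826 = 0.2604

p = 0.2604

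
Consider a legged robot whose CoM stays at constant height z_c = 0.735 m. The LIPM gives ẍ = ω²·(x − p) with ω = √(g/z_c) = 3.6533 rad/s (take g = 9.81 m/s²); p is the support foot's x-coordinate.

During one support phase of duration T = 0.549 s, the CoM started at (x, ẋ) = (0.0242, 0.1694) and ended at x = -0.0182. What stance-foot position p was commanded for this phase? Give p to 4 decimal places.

ωT = 3.6533·0.549 = 2.005662; cosh(ωT) = 3.782790, sinh(ωT) = 3.648219
x(T) = p + (x₀−p)·cosh(ωT) + (ẋ₀/ω)·sinh(ωT) ⇒ p·(1 − cosh) = x(T) − x₀·cosh − (ẋ₀/ω)·sinh
numerator   = -0.0182 − (0.0242)·3.782790 − (0.1694/3.6533)·3.648219 = -0.278908
denominator = 1 − 3.782790 = -2.782790
p = -0.278908 / -2.782790 = 0.1002

p = 0.1002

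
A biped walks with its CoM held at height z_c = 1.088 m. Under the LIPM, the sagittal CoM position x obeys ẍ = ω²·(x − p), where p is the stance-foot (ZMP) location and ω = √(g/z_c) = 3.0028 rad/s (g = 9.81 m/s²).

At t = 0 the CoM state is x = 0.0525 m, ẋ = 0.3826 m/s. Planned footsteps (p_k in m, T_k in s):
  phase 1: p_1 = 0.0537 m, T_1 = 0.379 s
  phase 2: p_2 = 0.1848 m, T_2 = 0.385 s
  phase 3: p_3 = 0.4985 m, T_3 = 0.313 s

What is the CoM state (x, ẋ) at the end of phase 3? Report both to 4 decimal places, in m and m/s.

phase 1: p=0.0537, T=0.379, ωT=1.138061, cosh=1.720576, sinh=1.400136; start (x,ẋ)=(0.052500, 0.382600) → end (x,ẋ)=(0.230033, 0.653247)
phase 2: p=0.1848, T=0.385, ωT=1.156078, cosh=1.746082, sinh=1.431364; start (x,ẋ)=(0.230033, 0.653247) → end (x,ẋ)=(0.575168, 1.335039)
phase 3: p=0.4985, T=0.313, ωT=0.939876, cosh=1.475171, sinh=1.084494; start (x,ẋ)=(0.575168, 1.335039) → end (x,ẋ)=(1.093762, 2.219080)

x = 1.0938, ẋ = 2.2191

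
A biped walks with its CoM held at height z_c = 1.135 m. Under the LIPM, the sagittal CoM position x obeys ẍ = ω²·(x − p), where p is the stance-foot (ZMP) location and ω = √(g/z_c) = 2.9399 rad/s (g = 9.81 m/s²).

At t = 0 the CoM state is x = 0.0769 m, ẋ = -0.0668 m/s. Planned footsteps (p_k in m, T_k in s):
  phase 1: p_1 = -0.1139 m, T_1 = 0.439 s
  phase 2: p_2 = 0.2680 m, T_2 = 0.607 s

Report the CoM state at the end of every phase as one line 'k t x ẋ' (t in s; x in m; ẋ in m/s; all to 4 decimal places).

phase 1: p=-0.1139, T=0.439, ωT=1.290616, cosh=1.955063, sinh=1.679962; start (x,ẋ)=(0.076900, -0.066800) → end (x,ẋ)=(0.220954, 0.811748)
phase 2: p=0.2680, T=0.607, ωT=1.784519, cosh=3.062297, sinh=2.894419; start (x,ẋ)=(0.220954, 0.811748) → end (x,ẋ)=(0.923122, 2.085486)

1 0.4390 0.2210 0.8117
2 1.0460 0.9231 2.0855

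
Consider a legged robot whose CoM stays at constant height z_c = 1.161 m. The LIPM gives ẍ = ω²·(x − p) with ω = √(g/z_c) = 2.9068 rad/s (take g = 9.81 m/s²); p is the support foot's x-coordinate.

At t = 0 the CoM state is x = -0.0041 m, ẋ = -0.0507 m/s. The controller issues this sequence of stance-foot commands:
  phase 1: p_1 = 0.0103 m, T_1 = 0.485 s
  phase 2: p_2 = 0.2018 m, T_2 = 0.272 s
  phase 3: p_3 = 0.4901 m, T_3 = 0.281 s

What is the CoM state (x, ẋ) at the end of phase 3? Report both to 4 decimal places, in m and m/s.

phase 1: p=0.0103, T=0.485, ωT=1.409798, cosh=2.169660, sinh=1.925468; start (x,ẋ)=(-0.004100, -0.050700) → end (x,ẋ)=(-0.054527, -0.190598)
phase 2: p=0.2018, T=0.272, ωT=0.790650, cosh=1.329189, sinh=0.875639; start (x,ẋ)=(-0.054527, -0.190598) → end (x,ẋ)=(-0.196322, -0.905771)
phase 3: p=0.4901, T=0.281, ωT=0.816811, cosh=1.352554, sinh=0.910716; start (x,ẋ)=(-0.196322, -0.905771) → end (x,ẋ)=(-0.722106, -3.042249)

x = -0.7221, ẋ = -3.0422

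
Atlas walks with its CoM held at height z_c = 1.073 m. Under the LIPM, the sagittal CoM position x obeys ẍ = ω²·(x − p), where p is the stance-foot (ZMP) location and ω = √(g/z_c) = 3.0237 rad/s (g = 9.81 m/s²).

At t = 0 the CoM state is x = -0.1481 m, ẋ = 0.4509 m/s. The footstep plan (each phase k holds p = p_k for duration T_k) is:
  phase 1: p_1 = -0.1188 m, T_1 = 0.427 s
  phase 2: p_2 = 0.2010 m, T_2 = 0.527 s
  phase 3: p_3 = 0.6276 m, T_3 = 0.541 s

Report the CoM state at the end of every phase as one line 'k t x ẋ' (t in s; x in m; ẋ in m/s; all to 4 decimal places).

phase 1: p=-0.1188, T=0.427, ωT=1.291120, cosh=1.955910, sinh=1.680947; start (x,ẋ)=(-0.148100, 0.450900) → end (x,ẋ)=(0.074558, 0.732997)
phase 2: p=0.2010, T=0.527, ωT=1.593490, cosh=2.562054, sinh=2.358839; start (x,ẋ)=(0.074558, 0.732997) → end (x,ẋ)=(0.448872, 0.976141)
phase 3: p=0.6276, T=0.541, ωT=1.635822, cosh=2.664233, sinh=2.469441; start (x,ẋ)=(0.448872, 0.976141) → end (x,ẋ)=(0.948636, 1.266131)

1 0.4270 0.0746 0.7330
2 0.9540 0.4489 0.9761
3 1.4950 0.9486 1.2661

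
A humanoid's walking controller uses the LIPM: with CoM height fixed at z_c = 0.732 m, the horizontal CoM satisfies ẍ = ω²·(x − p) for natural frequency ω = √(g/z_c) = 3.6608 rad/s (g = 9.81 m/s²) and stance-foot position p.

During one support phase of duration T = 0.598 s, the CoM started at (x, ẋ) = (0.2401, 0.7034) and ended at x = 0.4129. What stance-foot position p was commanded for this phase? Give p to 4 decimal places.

ωT = 3.6608·0.598 = 2.189158; cosh(ωT) = 4.519854, sinh(ωT) = 4.407843
x(T) = p + (x₀−p)·cosh(ωT) + (ẋ₀/ω)·sinh(ωT) ⇒ p·(1 − cosh) = x(T) − x₀·cosh − (ẋ₀/ω)·sinh
numerator   = 0.4129 − (0.2401)·4.519854 − (0.7034/3.6608)·4.407843 = -1.519256
denominator = 1 − 4.519854 = -3.519854
p = -1.519256 / -3.519854 = 0.4316

p = 0.4316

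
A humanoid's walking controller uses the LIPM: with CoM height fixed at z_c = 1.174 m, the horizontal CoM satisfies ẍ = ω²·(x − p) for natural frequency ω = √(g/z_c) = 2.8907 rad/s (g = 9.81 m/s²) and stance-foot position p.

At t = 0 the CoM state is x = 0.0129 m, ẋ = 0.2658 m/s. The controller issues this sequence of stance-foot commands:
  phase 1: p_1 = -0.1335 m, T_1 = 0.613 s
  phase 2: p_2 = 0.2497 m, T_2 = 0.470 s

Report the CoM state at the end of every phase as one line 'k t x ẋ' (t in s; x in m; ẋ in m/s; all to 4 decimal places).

phase 1: p=-0.1335, T=0.613, ωT=1.771999, cosh=3.026297, sinh=2.856304; start (x,ẋ)=(0.012900, 0.265800) → end (x,ẋ)=(0.572187, 2.013173)
phase 2: p=0.2497, T=0.470, ωT=1.358629, cosh=2.073934, sinh=1.816921; start (x,ẋ)=(0.572187, 2.013173) → end (x,ẋ)=(2.183878, 5.868948)

1 0.6130 0.5722 2.0132
2 1.0830 2.1839 5.8689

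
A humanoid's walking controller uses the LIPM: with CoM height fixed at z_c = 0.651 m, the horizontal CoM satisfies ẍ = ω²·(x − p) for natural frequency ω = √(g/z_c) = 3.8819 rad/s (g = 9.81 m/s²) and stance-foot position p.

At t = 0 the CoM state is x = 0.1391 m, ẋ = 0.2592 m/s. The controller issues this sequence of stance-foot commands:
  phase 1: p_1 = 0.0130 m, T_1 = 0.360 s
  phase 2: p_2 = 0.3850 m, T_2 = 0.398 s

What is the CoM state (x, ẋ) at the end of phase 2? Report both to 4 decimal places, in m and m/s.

x = 1.3036, ẋ = 3.8619

phase 1: p=0.0130, T=0.360, ωT=1.397484, cosh=2.146114, sinh=1.898896; start (x,ẋ)=(0.139100, 0.259200) → end (x,ẋ)=(0.410417, 1.485797)
phase 2: p=0.3850, T=0.398, ωT=1.544996, cosh=2.450633, sinh=2.237321; start (x,ẋ)=(0.410417, 1.485797) → end (x,ẋ)=(1.303622, 3.861891)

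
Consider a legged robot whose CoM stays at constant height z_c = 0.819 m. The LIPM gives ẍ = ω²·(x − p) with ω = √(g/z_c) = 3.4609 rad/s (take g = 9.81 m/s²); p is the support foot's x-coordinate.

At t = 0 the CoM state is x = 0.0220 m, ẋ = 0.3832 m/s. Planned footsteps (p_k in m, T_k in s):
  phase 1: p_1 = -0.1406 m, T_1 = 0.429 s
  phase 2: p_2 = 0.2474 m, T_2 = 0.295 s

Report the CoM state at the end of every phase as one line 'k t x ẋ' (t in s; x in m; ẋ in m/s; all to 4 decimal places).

1 0.4290 0.4685 2.0672
2 0.7240 1.3155 4.1656

phase 1: p=-0.1406, T=0.429, ωT=1.484726, cosh=2.320160, sinh=2.093596; start (x,ẋ)=(0.022000, 0.383200) → end (x,ẋ)=(0.468467, 2.067241)
phase 2: p=0.2474, T=0.295, ωT=1.020965, cosh=1.568060, sinh=1.207813; start (x,ẋ)=(0.468467, 2.067241) → end (x,ẋ)=(1.315488, 4.165643)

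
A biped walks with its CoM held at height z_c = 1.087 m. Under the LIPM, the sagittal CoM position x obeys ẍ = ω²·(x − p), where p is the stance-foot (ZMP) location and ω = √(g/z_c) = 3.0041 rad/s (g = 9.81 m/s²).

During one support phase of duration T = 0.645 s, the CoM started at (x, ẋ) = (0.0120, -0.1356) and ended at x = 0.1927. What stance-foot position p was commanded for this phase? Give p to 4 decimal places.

ωT = 3.0041·0.645 = 1.937645; cosh(ωT) = 3.543211, sinh(ωT) = 3.399168
x(T) = p + (x₀−p)·cosh(ωT) + (ẋ₀/ω)·sinh(ωT) ⇒ p·(1 − cosh) = x(T) − x₀·cosh − (ẋ₀/ω)·sinh
numerator   = 0.1927 − (0.0120)·3.543211 − (-0.1356/3.0041)·3.399168 = 0.303614
denominator = 1 − 3.543211 = -2.543211
p = 0.303614 / -2.543211 = -0.1194

p = -0.1194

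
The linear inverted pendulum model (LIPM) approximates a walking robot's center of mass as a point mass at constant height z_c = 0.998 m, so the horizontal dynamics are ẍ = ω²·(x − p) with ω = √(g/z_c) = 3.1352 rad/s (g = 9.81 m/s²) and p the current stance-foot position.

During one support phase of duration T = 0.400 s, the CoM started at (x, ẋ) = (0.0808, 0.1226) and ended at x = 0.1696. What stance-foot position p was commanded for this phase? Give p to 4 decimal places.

ωT = 3.1352·0.400 = 1.254080; cosh(ωT) = 1.894975, sinh(ωT) = 1.609637
x(T) = p + (x₀−p)·cosh(ωT) + (ẋ₀/ω)·sinh(ωT) ⇒ p·(1 − cosh) = x(T) − x₀·cosh − (ẋ₀/ω)·sinh
numerator   = 0.1696 − (0.0808)·1.894975 − (0.1226/3.1352)·1.609637 = -0.046458
denominator = 1 − 1.894975 = -0.894975
p = -0.046458 / -0.894975 = 0.0519

p = 0.0519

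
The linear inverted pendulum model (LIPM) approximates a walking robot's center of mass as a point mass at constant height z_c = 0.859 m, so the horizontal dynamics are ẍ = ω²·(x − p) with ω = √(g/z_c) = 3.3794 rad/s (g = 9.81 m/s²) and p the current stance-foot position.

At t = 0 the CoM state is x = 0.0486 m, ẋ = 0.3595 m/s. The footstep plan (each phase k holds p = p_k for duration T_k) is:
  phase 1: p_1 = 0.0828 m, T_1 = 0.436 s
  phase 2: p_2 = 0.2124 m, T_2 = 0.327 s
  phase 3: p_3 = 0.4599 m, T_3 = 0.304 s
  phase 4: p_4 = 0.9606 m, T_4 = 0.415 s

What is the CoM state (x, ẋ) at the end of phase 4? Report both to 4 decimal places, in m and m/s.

phase 1: p=0.0828, T=0.436, ωT=1.473418, cosh=2.296634, sinh=2.067494; start (x,ẋ)=(0.048600, 0.359500) → end (x,ẋ)=(0.224195, 0.586689)
phase 2: p=0.2124, T=0.327, ωT=1.105064, cosh=1.675303, sinh=1.344114; start (x,ẋ)=(0.224195, 0.586689) → end (x,ẋ)=(0.465508, 1.036456)
phase 3: p=0.4599, T=0.304, ωT=1.027338, cosh=1.575788, sinh=1.217830; start (x,ẋ)=(0.465508, 1.036456) → end (x,ẋ)=(0.842243, 1.656315)
phase 4: p=0.9606, T=0.415, ωT=1.402451, cosh=2.155572, sinh=1.909579; start (x,ẋ)=(0.842243, 1.656315) → end (x,ẋ)=(1.641397, 2.806520)

x = 1.6414, ẋ = 2.8065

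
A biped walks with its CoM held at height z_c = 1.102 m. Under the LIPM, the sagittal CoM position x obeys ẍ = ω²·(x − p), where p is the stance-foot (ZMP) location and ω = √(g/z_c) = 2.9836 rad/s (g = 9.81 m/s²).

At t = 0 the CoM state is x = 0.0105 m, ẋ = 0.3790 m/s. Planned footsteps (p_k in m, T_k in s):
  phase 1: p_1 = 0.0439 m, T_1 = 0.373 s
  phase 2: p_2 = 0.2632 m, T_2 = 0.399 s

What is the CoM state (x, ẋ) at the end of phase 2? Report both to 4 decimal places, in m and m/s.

x = 0.3297, ẋ = 0.4453

phase 1: p=0.0439, T=0.373, ωT=1.112883, cosh=1.685864, sinh=1.357254; start (x,ẋ)=(0.010500, 0.379000) → end (x,ẋ)=(0.160001, 0.503689)
phase 2: p=0.2632, T=0.399, ωT=1.190456, cosh=1.796332, sinh=1.492250; start (x,ẋ)=(0.160001, 0.503689) → end (x,ẋ)=(0.329741, 0.445323)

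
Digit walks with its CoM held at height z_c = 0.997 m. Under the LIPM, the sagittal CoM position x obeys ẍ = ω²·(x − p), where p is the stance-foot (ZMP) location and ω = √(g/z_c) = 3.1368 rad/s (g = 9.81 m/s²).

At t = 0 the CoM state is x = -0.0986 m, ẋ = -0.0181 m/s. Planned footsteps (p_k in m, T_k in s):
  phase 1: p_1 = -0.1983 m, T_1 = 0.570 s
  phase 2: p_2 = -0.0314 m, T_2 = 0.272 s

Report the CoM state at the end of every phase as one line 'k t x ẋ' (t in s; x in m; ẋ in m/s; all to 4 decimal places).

phase 1: p=-0.1983, T=0.570, ωT=1.787976, cosh=3.072320, sinh=2.905022; start (x,ẋ)=(-0.098600, -0.018100) → end (x,ẋ)=(0.091248, 0.852905)
phase 2: p=-0.0314, T=0.272, ωT=0.853210, cosh=1.386607, sinh=0.960561; start (x,ẋ)=(0.091248, 0.852905) → end (x,ẋ)=(0.399843, 1.552192)

1 0.5700 0.0912 0.8529
2 0.8420 0.3998 1.5522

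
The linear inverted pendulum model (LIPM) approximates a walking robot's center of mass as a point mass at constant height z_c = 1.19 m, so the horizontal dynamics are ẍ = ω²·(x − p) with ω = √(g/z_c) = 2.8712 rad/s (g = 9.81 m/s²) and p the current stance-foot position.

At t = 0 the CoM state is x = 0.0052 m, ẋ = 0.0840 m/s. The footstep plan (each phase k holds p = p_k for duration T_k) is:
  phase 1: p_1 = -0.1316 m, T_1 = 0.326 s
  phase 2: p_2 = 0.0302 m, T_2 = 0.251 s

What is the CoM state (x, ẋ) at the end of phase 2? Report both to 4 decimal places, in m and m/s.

x = 0.2700, ẋ = 0.8556

phase 1: p=-0.1316, T=0.326, ωT=0.936011, cosh=1.470990, sinh=1.078801; start (x,ẋ)=(0.005200, 0.084000) → end (x,ẋ)=(0.101193, 0.547295)
phase 2: p=0.0302, T=0.251, ωT=0.720671, cosh=1.271119, sinh=0.784693; start (x,ẋ)=(0.101193, 0.547295) → end (x,ẋ)=(0.270015, 0.855624)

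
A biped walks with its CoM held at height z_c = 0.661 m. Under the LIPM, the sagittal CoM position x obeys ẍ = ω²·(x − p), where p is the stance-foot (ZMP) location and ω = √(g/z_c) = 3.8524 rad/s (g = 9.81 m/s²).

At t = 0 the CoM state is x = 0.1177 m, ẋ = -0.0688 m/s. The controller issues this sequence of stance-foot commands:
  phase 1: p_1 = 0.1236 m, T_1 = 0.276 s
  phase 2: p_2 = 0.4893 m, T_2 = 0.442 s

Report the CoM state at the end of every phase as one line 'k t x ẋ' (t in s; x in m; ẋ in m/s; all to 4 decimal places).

1 0.2760 0.0913 -0.1405
2 0.7180 -0.7361 -4.4671

phase 1: p=0.1236, T=0.276, ωT=1.063262, cosh=1.620565, sinh=1.275238; start (x,ẋ)=(0.117700, -0.068800) → end (x,ẋ)=(0.091264, -0.140480)
phase 2: p=0.4893, T=0.442, ωT=1.702761, cosh=2.835630, sinh=2.653450; start (x,ẋ)=(0.091264, -0.140480) → end (x,ẋ)=(-0.736142, -4.467132)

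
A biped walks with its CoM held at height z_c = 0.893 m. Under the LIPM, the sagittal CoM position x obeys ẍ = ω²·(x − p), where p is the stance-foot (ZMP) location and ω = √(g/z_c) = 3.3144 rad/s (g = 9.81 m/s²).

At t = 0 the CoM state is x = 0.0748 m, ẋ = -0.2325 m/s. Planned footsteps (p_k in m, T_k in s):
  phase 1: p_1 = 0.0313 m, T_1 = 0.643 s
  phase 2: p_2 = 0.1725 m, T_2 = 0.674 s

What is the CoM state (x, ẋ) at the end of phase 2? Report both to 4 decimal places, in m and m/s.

phase 1: p=0.0313, T=0.643, ωT=2.131159, cosh=4.271663, sinh=4.152964; start (x,ẋ)=(0.074800, -0.232500) → end (x,ẋ)=(-0.074207, -0.394402)
phase 2: p=0.1725, T=0.674, ωT=2.233906, cosh=4.721684, sinh=4.614575; start (x,ẋ)=(-0.074207, -0.394402) → end (x,ẋ)=(-1.541489, -5.635509)

x = -1.5415, ẋ = -5.6355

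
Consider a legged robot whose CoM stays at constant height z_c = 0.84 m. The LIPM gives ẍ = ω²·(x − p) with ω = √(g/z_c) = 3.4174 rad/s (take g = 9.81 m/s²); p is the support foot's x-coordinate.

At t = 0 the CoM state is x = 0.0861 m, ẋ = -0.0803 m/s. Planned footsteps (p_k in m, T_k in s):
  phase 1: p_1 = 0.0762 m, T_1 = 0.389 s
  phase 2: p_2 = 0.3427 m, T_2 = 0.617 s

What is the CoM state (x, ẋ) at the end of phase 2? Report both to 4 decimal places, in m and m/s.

phase 1: p=0.0762, T=0.389, ωT=1.329369, cosh=2.021651, sinh=1.757006; start (x,ẋ)=(0.086100, -0.080300) → end (x,ẋ)=(0.054929, -0.102895)
phase 2: p=0.3427, T=0.617, ωT=2.108536, cosh=4.178794, sinh=4.057379; start (x,ẋ)=(0.054929, -0.102895) → end (x,ẋ)=(-0.981999, -4.420116)

x = -0.9820, ẋ = -4.4201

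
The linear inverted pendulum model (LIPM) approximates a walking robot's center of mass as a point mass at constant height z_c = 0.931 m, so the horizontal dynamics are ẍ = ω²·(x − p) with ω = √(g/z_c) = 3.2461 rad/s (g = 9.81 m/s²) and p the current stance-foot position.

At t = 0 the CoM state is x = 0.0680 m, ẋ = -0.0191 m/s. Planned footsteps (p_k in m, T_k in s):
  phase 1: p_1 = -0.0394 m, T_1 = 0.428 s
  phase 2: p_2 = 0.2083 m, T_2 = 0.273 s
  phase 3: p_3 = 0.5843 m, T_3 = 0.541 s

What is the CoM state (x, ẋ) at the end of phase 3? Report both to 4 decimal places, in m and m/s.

phase 1: p=-0.0394, T=0.428, ωT=1.389331, cosh=2.130703, sinh=1.881461; start (x,ẋ)=(0.068000, -0.019100) → end (x,ẋ)=(0.178367, 0.615239)
phase 2: p=0.2083, T=0.273, ωT=0.886185, cosh=1.419042, sinh=1.006816; start (x,ẋ)=(0.178367, 0.615239) → end (x,ẋ)=(0.356648, 0.775223)
phase 3: p=0.5843, T=0.541, ωT=1.756140, cosh=2.981378, sinh=2.808667; start (x,ẋ)=(0.356648, 0.775223) → end (x,ẋ)=(0.576339, 0.235677)

x = 0.5763, ẋ = 0.2357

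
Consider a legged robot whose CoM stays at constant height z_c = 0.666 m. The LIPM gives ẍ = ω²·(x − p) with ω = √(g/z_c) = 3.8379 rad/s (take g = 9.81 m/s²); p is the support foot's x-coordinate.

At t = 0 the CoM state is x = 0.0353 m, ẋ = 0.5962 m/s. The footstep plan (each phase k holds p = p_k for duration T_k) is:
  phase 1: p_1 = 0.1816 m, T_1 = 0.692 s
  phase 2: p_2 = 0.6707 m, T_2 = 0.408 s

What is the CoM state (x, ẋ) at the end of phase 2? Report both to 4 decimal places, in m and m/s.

x = -0.2450, ẋ = -3.1052

phase 1: p=0.1816, T=0.692, ωT=2.655827, cosh=7.153496, sinh=7.083256; start (x,ẋ)=(0.035300, 0.596200) → end (x,ẋ)=(0.235394, 0.287774)
phase 2: p=0.6707, T=0.408, ωT=1.565863, cosh=2.497856, sinh=2.288949; start (x,ẋ)=(0.235394, 0.287774) → end (x,ẋ)=(-0.245000, -3.105234)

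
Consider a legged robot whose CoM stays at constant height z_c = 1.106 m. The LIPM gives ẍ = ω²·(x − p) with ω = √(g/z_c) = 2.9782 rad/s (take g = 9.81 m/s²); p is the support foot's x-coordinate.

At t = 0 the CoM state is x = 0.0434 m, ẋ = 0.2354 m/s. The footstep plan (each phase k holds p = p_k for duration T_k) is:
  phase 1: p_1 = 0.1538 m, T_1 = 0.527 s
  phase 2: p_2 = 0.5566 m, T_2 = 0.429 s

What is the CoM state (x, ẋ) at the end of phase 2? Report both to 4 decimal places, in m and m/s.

x = -0.4980, ẋ = -2.7737

phase 1: p=0.1538, T=0.527, ωT=1.569511, cosh=2.506224, sinh=2.298077; start (x,ẋ)=(0.043400, 0.235400) → end (x,ẋ)=(0.058755, -0.165627)
phase 2: p=0.5566, T=0.429, ωT=1.277648, cosh=1.933441, sinh=1.654749; start (x,ẋ)=(0.058755, -0.165627) → end (x,ẋ)=(-0.497979, -2.773695)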